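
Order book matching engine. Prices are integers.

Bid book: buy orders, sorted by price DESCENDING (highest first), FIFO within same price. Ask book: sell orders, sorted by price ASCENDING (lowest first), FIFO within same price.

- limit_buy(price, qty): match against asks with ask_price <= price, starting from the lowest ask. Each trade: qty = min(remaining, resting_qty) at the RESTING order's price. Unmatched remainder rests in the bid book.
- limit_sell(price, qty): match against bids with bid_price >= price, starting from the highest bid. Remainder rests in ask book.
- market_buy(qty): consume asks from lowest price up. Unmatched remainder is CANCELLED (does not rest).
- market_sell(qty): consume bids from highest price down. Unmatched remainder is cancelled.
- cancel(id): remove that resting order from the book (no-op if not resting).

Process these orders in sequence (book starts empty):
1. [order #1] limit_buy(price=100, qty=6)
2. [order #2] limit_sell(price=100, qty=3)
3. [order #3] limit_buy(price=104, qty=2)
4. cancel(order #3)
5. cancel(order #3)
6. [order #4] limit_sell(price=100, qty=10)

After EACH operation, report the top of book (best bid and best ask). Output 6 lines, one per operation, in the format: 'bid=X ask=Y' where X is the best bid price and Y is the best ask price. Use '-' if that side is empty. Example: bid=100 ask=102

Answer: bid=100 ask=-
bid=100 ask=-
bid=104 ask=-
bid=100 ask=-
bid=100 ask=-
bid=- ask=100

Derivation:
After op 1 [order #1] limit_buy(price=100, qty=6): fills=none; bids=[#1:6@100] asks=[-]
After op 2 [order #2] limit_sell(price=100, qty=3): fills=#1x#2:3@100; bids=[#1:3@100] asks=[-]
After op 3 [order #3] limit_buy(price=104, qty=2): fills=none; bids=[#3:2@104 #1:3@100] asks=[-]
After op 4 cancel(order #3): fills=none; bids=[#1:3@100] asks=[-]
After op 5 cancel(order #3): fills=none; bids=[#1:3@100] asks=[-]
After op 6 [order #4] limit_sell(price=100, qty=10): fills=#1x#4:3@100; bids=[-] asks=[#4:7@100]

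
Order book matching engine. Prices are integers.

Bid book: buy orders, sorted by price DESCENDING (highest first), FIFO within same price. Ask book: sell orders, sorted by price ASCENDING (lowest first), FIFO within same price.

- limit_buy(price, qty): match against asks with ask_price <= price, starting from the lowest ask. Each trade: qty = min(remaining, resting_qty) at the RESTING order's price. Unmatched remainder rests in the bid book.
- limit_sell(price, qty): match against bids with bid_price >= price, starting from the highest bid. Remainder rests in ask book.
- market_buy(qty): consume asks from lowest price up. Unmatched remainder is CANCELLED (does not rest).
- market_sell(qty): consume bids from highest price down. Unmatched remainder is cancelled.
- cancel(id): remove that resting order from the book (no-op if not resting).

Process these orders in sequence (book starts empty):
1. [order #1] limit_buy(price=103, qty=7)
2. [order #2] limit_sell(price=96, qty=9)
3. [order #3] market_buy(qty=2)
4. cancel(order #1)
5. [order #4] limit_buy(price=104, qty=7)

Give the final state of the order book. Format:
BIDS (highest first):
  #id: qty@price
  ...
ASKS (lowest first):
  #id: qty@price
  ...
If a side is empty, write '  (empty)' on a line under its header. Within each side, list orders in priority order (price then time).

Answer: BIDS (highest first):
  #4: 7@104
ASKS (lowest first):
  (empty)

Derivation:
After op 1 [order #1] limit_buy(price=103, qty=7): fills=none; bids=[#1:7@103] asks=[-]
After op 2 [order #2] limit_sell(price=96, qty=9): fills=#1x#2:7@103; bids=[-] asks=[#2:2@96]
After op 3 [order #3] market_buy(qty=2): fills=#3x#2:2@96; bids=[-] asks=[-]
After op 4 cancel(order #1): fills=none; bids=[-] asks=[-]
After op 5 [order #4] limit_buy(price=104, qty=7): fills=none; bids=[#4:7@104] asks=[-]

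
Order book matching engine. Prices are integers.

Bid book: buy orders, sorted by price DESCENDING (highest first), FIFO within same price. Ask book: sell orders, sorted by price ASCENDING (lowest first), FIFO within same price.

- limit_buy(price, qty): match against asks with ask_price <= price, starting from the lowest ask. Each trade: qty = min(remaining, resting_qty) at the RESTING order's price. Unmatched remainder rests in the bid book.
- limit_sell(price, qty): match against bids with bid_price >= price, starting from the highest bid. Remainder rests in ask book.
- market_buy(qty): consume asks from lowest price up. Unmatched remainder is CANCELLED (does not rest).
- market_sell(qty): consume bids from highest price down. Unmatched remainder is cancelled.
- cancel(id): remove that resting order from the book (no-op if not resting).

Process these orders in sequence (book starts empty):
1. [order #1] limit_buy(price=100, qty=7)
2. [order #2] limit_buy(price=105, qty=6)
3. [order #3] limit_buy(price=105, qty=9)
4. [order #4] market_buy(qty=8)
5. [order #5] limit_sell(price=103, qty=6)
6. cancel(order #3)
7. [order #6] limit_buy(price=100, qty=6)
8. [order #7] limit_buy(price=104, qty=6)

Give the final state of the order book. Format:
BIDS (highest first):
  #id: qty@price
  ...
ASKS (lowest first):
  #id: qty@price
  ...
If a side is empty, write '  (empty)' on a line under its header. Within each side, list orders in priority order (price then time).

After op 1 [order #1] limit_buy(price=100, qty=7): fills=none; bids=[#1:7@100] asks=[-]
After op 2 [order #2] limit_buy(price=105, qty=6): fills=none; bids=[#2:6@105 #1:7@100] asks=[-]
After op 3 [order #3] limit_buy(price=105, qty=9): fills=none; bids=[#2:6@105 #3:9@105 #1:7@100] asks=[-]
After op 4 [order #4] market_buy(qty=8): fills=none; bids=[#2:6@105 #3:9@105 #1:7@100] asks=[-]
After op 5 [order #5] limit_sell(price=103, qty=6): fills=#2x#5:6@105; bids=[#3:9@105 #1:7@100] asks=[-]
After op 6 cancel(order #3): fills=none; bids=[#1:7@100] asks=[-]
After op 7 [order #6] limit_buy(price=100, qty=6): fills=none; bids=[#1:7@100 #6:6@100] asks=[-]
After op 8 [order #7] limit_buy(price=104, qty=6): fills=none; bids=[#7:6@104 #1:7@100 #6:6@100] asks=[-]

Answer: BIDS (highest first):
  #7: 6@104
  #1: 7@100
  #6: 6@100
ASKS (lowest first):
  (empty)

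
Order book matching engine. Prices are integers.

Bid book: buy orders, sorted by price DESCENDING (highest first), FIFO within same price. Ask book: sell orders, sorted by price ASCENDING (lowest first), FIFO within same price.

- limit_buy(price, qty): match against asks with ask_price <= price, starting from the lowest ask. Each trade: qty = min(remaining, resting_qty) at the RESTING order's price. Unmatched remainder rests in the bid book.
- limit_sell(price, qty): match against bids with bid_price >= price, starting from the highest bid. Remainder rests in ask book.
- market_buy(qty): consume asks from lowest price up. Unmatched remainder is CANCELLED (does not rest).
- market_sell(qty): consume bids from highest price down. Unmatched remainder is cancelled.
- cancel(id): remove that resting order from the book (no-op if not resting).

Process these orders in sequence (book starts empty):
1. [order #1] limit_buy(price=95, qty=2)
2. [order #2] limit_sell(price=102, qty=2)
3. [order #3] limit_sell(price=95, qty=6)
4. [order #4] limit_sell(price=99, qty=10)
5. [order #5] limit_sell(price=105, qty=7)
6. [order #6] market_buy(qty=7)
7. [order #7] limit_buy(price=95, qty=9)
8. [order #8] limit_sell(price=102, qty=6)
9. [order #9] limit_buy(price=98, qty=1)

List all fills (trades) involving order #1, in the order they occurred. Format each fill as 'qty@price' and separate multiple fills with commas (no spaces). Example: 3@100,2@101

After op 1 [order #1] limit_buy(price=95, qty=2): fills=none; bids=[#1:2@95] asks=[-]
After op 2 [order #2] limit_sell(price=102, qty=2): fills=none; bids=[#1:2@95] asks=[#2:2@102]
After op 3 [order #3] limit_sell(price=95, qty=6): fills=#1x#3:2@95; bids=[-] asks=[#3:4@95 #2:2@102]
After op 4 [order #4] limit_sell(price=99, qty=10): fills=none; bids=[-] asks=[#3:4@95 #4:10@99 #2:2@102]
After op 5 [order #5] limit_sell(price=105, qty=7): fills=none; bids=[-] asks=[#3:4@95 #4:10@99 #2:2@102 #5:7@105]
After op 6 [order #6] market_buy(qty=7): fills=#6x#3:4@95 #6x#4:3@99; bids=[-] asks=[#4:7@99 #2:2@102 #5:7@105]
After op 7 [order #7] limit_buy(price=95, qty=9): fills=none; bids=[#7:9@95] asks=[#4:7@99 #2:2@102 #5:7@105]
After op 8 [order #8] limit_sell(price=102, qty=6): fills=none; bids=[#7:9@95] asks=[#4:7@99 #2:2@102 #8:6@102 #5:7@105]
After op 9 [order #9] limit_buy(price=98, qty=1): fills=none; bids=[#9:1@98 #7:9@95] asks=[#4:7@99 #2:2@102 #8:6@102 #5:7@105]

Answer: 2@95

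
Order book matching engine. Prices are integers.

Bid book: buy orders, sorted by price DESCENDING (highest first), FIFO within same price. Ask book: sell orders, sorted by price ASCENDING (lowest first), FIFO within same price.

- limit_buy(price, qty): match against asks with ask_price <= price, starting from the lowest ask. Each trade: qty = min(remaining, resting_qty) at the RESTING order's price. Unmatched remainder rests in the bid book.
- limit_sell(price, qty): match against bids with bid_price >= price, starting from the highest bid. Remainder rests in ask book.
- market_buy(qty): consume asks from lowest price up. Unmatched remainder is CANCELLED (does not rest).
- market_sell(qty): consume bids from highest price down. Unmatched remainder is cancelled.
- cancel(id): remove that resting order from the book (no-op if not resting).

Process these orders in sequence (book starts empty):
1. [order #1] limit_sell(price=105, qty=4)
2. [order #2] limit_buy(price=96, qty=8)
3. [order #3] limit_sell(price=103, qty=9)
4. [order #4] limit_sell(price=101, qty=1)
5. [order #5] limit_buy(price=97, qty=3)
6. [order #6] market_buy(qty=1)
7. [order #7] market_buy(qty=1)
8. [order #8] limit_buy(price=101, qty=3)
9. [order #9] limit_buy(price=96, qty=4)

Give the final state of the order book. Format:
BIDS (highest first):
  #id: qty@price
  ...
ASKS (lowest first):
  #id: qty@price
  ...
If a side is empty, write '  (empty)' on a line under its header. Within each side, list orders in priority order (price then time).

Answer: BIDS (highest first):
  #8: 3@101
  #5: 3@97
  #2: 8@96
  #9: 4@96
ASKS (lowest first):
  #3: 8@103
  #1: 4@105

Derivation:
After op 1 [order #1] limit_sell(price=105, qty=4): fills=none; bids=[-] asks=[#1:4@105]
After op 2 [order #2] limit_buy(price=96, qty=8): fills=none; bids=[#2:8@96] asks=[#1:4@105]
After op 3 [order #3] limit_sell(price=103, qty=9): fills=none; bids=[#2:8@96] asks=[#3:9@103 #1:4@105]
After op 4 [order #4] limit_sell(price=101, qty=1): fills=none; bids=[#2:8@96] asks=[#4:1@101 #3:9@103 #1:4@105]
After op 5 [order #5] limit_buy(price=97, qty=3): fills=none; bids=[#5:3@97 #2:8@96] asks=[#4:1@101 #3:9@103 #1:4@105]
After op 6 [order #6] market_buy(qty=1): fills=#6x#4:1@101; bids=[#5:3@97 #2:8@96] asks=[#3:9@103 #1:4@105]
After op 7 [order #7] market_buy(qty=1): fills=#7x#3:1@103; bids=[#5:3@97 #2:8@96] asks=[#3:8@103 #1:4@105]
After op 8 [order #8] limit_buy(price=101, qty=3): fills=none; bids=[#8:3@101 #5:3@97 #2:8@96] asks=[#3:8@103 #1:4@105]
After op 9 [order #9] limit_buy(price=96, qty=4): fills=none; bids=[#8:3@101 #5:3@97 #2:8@96 #9:4@96] asks=[#3:8@103 #1:4@105]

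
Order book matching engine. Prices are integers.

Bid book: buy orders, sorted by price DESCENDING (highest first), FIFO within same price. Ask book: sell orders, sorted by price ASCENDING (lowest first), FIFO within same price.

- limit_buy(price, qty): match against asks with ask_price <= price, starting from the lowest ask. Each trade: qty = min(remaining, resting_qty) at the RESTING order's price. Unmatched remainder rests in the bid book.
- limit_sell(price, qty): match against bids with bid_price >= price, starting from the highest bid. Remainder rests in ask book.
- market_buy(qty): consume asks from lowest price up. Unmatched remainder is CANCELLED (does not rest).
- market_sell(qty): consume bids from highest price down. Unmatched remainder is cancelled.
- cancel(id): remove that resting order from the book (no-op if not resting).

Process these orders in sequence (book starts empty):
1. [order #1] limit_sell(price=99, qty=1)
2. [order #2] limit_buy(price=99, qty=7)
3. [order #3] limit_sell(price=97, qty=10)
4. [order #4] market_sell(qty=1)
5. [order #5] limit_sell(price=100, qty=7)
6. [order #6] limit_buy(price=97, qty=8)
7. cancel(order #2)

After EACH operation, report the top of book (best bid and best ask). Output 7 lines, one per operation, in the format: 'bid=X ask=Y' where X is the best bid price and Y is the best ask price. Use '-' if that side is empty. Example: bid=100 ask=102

After op 1 [order #1] limit_sell(price=99, qty=1): fills=none; bids=[-] asks=[#1:1@99]
After op 2 [order #2] limit_buy(price=99, qty=7): fills=#2x#1:1@99; bids=[#2:6@99] asks=[-]
After op 3 [order #3] limit_sell(price=97, qty=10): fills=#2x#3:6@99; bids=[-] asks=[#3:4@97]
After op 4 [order #4] market_sell(qty=1): fills=none; bids=[-] asks=[#3:4@97]
After op 5 [order #5] limit_sell(price=100, qty=7): fills=none; bids=[-] asks=[#3:4@97 #5:7@100]
After op 6 [order #6] limit_buy(price=97, qty=8): fills=#6x#3:4@97; bids=[#6:4@97] asks=[#5:7@100]
After op 7 cancel(order #2): fills=none; bids=[#6:4@97] asks=[#5:7@100]

Answer: bid=- ask=99
bid=99 ask=-
bid=- ask=97
bid=- ask=97
bid=- ask=97
bid=97 ask=100
bid=97 ask=100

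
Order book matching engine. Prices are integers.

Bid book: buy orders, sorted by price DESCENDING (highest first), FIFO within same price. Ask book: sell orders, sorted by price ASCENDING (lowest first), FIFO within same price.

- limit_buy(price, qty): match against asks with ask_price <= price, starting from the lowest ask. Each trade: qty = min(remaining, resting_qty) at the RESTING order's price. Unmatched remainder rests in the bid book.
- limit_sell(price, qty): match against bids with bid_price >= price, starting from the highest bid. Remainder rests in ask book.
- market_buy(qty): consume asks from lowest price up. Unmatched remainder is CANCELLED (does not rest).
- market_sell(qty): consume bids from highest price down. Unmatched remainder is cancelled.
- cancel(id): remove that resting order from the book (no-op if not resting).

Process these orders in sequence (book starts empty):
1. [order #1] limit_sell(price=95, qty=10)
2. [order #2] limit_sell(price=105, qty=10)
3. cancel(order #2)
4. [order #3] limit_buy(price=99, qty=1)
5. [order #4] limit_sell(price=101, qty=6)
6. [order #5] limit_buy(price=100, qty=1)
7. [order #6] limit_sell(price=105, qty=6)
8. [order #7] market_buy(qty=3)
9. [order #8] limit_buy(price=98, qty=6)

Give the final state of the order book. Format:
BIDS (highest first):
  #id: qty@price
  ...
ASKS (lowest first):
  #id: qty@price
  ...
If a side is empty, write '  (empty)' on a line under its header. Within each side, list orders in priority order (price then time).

Answer: BIDS (highest first):
  #8: 1@98
ASKS (lowest first):
  #4: 6@101
  #6: 6@105

Derivation:
After op 1 [order #1] limit_sell(price=95, qty=10): fills=none; bids=[-] asks=[#1:10@95]
After op 2 [order #2] limit_sell(price=105, qty=10): fills=none; bids=[-] asks=[#1:10@95 #2:10@105]
After op 3 cancel(order #2): fills=none; bids=[-] asks=[#1:10@95]
After op 4 [order #3] limit_buy(price=99, qty=1): fills=#3x#1:1@95; bids=[-] asks=[#1:9@95]
After op 5 [order #4] limit_sell(price=101, qty=6): fills=none; bids=[-] asks=[#1:9@95 #4:6@101]
After op 6 [order #5] limit_buy(price=100, qty=1): fills=#5x#1:1@95; bids=[-] asks=[#1:8@95 #4:6@101]
After op 7 [order #6] limit_sell(price=105, qty=6): fills=none; bids=[-] asks=[#1:8@95 #4:6@101 #6:6@105]
After op 8 [order #7] market_buy(qty=3): fills=#7x#1:3@95; bids=[-] asks=[#1:5@95 #4:6@101 #6:6@105]
After op 9 [order #8] limit_buy(price=98, qty=6): fills=#8x#1:5@95; bids=[#8:1@98] asks=[#4:6@101 #6:6@105]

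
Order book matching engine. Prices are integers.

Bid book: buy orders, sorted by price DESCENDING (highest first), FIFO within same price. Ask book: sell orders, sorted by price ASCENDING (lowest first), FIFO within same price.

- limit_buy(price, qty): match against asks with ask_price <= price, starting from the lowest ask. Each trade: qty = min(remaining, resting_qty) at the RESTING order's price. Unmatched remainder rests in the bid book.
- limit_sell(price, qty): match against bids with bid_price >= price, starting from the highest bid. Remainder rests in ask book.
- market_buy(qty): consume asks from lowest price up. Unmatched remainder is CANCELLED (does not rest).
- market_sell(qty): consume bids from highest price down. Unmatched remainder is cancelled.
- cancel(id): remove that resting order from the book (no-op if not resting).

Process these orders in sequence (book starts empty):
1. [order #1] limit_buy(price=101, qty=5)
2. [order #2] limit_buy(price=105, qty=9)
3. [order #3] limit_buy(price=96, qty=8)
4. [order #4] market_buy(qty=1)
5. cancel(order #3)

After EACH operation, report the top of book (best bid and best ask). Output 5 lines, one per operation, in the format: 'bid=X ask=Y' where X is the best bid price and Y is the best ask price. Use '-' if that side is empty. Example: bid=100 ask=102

After op 1 [order #1] limit_buy(price=101, qty=5): fills=none; bids=[#1:5@101] asks=[-]
After op 2 [order #2] limit_buy(price=105, qty=9): fills=none; bids=[#2:9@105 #1:5@101] asks=[-]
After op 3 [order #3] limit_buy(price=96, qty=8): fills=none; bids=[#2:9@105 #1:5@101 #3:8@96] asks=[-]
After op 4 [order #4] market_buy(qty=1): fills=none; bids=[#2:9@105 #1:5@101 #3:8@96] asks=[-]
After op 5 cancel(order #3): fills=none; bids=[#2:9@105 #1:5@101] asks=[-]

Answer: bid=101 ask=-
bid=105 ask=-
bid=105 ask=-
bid=105 ask=-
bid=105 ask=-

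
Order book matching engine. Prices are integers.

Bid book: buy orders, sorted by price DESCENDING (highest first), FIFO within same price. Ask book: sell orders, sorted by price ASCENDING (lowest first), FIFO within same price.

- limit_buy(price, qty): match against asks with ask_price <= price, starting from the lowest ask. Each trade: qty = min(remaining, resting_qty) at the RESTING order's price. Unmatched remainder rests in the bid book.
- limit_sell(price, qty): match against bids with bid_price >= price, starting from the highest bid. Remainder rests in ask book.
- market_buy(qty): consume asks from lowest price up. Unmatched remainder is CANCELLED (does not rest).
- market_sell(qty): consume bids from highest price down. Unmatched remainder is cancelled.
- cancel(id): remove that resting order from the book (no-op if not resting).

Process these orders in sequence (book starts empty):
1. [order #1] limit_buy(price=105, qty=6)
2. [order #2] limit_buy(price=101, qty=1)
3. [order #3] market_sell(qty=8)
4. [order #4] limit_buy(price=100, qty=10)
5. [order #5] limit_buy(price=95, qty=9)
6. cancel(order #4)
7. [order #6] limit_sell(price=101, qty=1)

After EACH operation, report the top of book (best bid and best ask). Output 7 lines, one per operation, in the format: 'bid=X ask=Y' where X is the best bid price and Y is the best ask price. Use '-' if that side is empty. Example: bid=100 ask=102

After op 1 [order #1] limit_buy(price=105, qty=6): fills=none; bids=[#1:6@105] asks=[-]
After op 2 [order #2] limit_buy(price=101, qty=1): fills=none; bids=[#1:6@105 #2:1@101] asks=[-]
After op 3 [order #3] market_sell(qty=8): fills=#1x#3:6@105 #2x#3:1@101; bids=[-] asks=[-]
After op 4 [order #4] limit_buy(price=100, qty=10): fills=none; bids=[#4:10@100] asks=[-]
After op 5 [order #5] limit_buy(price=95, qty=9): fills=none; bids=[#4:10@100 #5:9@95] asks=[-]
After op 6 cancel(order #4): fills=none; bids=[#5:9@95] asks=[-]
After op 7 [order #6] limit_sell(price=101, qty=1): fills=none; bids=[#5:9@95] asks=[#6:1@101]

Answer: bid=105 ask=-
bid=105 ask=-
bid=- ask=-
bid=100 ask=-
bid=100 ask=-
bid=95 ask=-
bid=95 ask=101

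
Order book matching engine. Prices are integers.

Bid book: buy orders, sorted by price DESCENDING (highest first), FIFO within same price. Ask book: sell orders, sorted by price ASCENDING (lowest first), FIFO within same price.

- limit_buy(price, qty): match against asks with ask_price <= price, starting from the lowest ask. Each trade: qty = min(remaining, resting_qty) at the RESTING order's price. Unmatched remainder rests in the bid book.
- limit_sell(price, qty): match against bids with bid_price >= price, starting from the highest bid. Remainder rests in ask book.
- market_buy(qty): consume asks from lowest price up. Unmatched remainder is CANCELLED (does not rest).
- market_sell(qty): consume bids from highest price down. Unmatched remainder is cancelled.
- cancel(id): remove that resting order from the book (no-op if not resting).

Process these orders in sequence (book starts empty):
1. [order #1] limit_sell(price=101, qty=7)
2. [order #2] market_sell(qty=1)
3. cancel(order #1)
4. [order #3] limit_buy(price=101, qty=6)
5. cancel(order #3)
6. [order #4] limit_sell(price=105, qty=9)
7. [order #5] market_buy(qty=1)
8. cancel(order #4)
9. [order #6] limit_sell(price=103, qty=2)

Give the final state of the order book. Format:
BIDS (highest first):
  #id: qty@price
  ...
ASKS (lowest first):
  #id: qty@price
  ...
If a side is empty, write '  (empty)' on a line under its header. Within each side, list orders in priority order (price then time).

After op 1 [order #1] limit_sell(price=101, qty=7): fills=none; bids=[-] asks=[#1:7@101]
After op 2 [order #2] market_sell(qty=1): fills=none; bids=[-] asks=[#1:7@101]
After op 3 cancel(order #1): fills=none; bids=[-] asks=[-]
After op 4 [order #3] limit_buy(price=101, qty=6): fills=none; bids=[#3:6@101] asks=[-]
After op 5 cancel(order #3): fills=none; bids=[-] asks=[-]
After op 6 [order #4] limit_sell(price=105, qty=9): fills=none; bids=[-] asks=[#4:9@105]
After op 7 [order #5] market_buy(qty=1): fills=#5x#4:1@105; bids=[-] asks=[#4:8@105]
After op 8 cancel(order #4): fills=none; bids=[-] asks=[-]
After op 9 [order #6] limit_sell(price=103, qty=2): fills=none; bids=[-] asks=[#6:2@103]

Answer: BIDS (highest first):
  (empty)
ASKS (lowest first):
  #6: 2@103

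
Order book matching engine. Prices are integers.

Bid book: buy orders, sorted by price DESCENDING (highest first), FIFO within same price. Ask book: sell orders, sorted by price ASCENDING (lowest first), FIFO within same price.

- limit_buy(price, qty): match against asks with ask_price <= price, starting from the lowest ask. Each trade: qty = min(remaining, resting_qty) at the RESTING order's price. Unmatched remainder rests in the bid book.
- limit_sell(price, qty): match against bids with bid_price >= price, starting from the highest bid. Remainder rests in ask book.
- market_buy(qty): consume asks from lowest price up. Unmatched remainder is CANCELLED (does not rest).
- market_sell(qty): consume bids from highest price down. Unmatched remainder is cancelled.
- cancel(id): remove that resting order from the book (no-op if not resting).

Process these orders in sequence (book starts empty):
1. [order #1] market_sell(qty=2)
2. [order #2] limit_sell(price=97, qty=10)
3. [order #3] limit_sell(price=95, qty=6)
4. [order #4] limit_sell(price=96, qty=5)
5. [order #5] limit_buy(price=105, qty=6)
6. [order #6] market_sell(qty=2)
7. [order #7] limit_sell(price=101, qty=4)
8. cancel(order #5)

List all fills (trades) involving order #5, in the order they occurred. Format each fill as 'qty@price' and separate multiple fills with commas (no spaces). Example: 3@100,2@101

After op 1 [order #1] market_sell(qty=2): fills=none; bids=[-] asks=[-]
After op 2 [order #2] limit_sell(price=97, qty=10): fills=none; bids=[-] asks=[#2:10@97]
After op 3 [order #3] limit_sell(price=95, qty=6): fills=none; bids=[-] asks=[#3:6@95 #2:10@97]
After op 4 [order #4] limit_sell(price=96, qty=5): fills=none; bids=[-] asks=[#3:6@95 #4:5@96 #2:10@97]
After op 5 [order #5] limit_buy(price=105, qty=6): fills=#5x#3:6@95; bids=[-] asks=[#4:5@96 #2:10@97]
After op 6 [order #6] market_sell(qty=2): fills=none; bids=[-] asks=[#4:5@96 #2:10@97]
After op 7 [order #7] limit_sell(price=101, qty=4): fills=none; bids=[-] asks=[#4:5@96 #2:10@97 #7:4@101]
After op 8 cancel(order #5): fills=none; bids=[-] asks=[#4:5@96 #2:10@97 #7:4@101]

Answer: 6@95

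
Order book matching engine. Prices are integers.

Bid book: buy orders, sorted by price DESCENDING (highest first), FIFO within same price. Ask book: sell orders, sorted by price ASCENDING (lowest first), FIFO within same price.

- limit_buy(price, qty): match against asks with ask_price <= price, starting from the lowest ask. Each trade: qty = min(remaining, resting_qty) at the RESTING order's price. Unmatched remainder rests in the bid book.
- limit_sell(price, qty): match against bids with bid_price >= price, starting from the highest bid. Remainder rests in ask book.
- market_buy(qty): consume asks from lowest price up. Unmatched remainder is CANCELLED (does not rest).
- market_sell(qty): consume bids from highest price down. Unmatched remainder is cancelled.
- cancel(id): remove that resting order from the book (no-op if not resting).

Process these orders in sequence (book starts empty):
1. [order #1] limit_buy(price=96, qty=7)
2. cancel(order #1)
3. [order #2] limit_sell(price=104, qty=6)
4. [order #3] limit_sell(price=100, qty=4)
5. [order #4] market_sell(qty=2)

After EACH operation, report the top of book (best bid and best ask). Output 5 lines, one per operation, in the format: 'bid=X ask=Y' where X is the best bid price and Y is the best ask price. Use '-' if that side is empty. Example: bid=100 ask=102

After op 1 [order #1] limit_buy(price=96, qty=7): fills=none; bids=[#1:7@96] asks=[-]
After op 2 cancel(order #1): fills=none; bids=[-] asks=[-]
After op 3 [order #2] limit_sell(price=104, qty=6): fills=none; bids=[-] asks=[#2:6@104]
After op 4 [order #3] limit_sell(price=100, qty=4): fills=none; bids=[-] asks=[#3:4@100 #2:6@104]
After op 5 [order #4] market_sell(qty=2): fills=none; bids=[-] asks=[#3:4@100 #2:6@104]

Answer: bid=96 ask=-
bid=- ask=-
bid=- ask=104
bid=- ask=100
bid=- ask=100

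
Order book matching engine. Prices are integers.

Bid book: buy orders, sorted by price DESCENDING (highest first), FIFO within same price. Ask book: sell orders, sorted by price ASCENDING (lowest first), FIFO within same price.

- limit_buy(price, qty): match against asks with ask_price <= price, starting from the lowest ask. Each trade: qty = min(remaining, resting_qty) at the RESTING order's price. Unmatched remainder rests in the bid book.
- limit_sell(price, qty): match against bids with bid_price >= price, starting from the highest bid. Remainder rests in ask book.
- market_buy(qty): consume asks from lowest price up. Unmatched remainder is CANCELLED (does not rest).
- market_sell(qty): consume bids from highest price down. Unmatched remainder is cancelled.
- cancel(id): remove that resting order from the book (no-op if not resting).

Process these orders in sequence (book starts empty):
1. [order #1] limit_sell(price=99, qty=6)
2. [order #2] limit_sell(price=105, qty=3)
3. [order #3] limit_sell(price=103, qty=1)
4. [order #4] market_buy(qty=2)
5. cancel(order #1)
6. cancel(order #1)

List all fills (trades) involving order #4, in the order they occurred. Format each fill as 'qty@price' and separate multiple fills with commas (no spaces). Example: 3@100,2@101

After op 1 [order #1] limit_sell(price=99, qty=6): fills=none; bids=[-] asks=[#1:6@99]
After op 2 [order #2] limit_sell(price=105, qty=3): fills=none; bids=[-] asks=[#1:6@99 #2:3@105]
After op 3 [order #3] limit_sell(price=103, qty=1): fills=none; bids=[-] asks=[#1:6@99 #3:1@103 #2:3@105]
After op 4 [order #4] market_buy(qty=2): fills=#4x#1:2@99; bids=[-] asks=[#1:4@99 #3:1@103 #2:3@105]
After op 5 cancel(order #1): fills=none; bids=[-] asks=[#3:1@103 #2:3@105]
After op 6 cancel(order #1): fills=none; bids=[-] asks=[#3:1@103 #2:3@105]

Answer: 2@99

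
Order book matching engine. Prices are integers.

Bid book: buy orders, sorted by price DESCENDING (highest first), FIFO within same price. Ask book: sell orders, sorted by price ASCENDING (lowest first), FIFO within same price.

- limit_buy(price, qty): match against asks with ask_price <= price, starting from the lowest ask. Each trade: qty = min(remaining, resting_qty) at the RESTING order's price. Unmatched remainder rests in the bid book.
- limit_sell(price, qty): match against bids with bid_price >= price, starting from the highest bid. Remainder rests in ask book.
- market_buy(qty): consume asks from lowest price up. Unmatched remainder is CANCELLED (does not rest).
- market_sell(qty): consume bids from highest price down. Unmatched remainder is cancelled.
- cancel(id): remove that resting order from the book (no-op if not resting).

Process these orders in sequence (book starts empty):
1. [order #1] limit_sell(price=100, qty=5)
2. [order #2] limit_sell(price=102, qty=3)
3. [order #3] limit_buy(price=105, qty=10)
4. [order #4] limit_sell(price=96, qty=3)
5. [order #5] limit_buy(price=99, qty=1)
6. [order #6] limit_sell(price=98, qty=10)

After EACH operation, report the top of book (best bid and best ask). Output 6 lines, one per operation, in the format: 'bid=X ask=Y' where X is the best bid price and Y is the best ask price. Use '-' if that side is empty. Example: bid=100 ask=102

After op 1 [order #1] limit_sell(price=100, qty=5): fills=none; bids=[-] asks=[#1:5@100]
After op 2 [order #2] limit_sell(price=102, qty=3): fills=none; bids=[-] asks=[#1:5@100 #2:3@102]
After op 3 [order #3] limit_buy(price=105, qty=10): fills=#3x#1:5@100 #3x#2:3@102; bids=[#3:2@105] asks=[-]
After op 4 [order #4] limit_sell(price=96, qty=3): fills=#3x#4:2@105; bids=[-] asks=[#4:1@96]
After op 5 [order #5] limit_buy(price=99, qty=1): fills=#5x#4:1@96; bids=[-] asks=[-]
After op 6 [order #6] limit_sell(price=98, qty=10): fills=none; bids=[-] asks=[#6:10@98]

Answer: bid=- ask=100
bid=- ask=100
bid=105 ask=-
bid=- ask=96
bid=- ask=-
bid=- ask=98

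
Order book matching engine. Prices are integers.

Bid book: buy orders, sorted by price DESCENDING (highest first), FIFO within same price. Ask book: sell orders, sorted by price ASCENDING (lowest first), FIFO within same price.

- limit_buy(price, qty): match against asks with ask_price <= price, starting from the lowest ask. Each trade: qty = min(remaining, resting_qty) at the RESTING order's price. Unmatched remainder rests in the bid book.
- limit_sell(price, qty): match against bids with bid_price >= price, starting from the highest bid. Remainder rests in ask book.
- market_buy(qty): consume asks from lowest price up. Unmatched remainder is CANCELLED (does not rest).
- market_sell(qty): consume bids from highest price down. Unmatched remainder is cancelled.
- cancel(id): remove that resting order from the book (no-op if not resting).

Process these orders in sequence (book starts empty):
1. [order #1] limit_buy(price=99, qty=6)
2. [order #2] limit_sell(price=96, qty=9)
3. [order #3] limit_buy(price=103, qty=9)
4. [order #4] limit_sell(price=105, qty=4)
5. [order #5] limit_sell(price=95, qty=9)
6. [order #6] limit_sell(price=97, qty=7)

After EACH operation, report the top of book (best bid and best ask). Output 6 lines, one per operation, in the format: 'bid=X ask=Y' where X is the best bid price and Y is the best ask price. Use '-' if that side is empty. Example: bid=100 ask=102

Answer: bid=99 ask=-
bid=- ask=96
bid=103 ask=-
bid=103 ask=105
bid=- ask=95
bid=- ask=95

Derivation:
After op 1 [order #1] limit_buy(price=99, qty=6): fills=none; bids=[#1:6@99] asks=[-]
After op 2 [order #2] limit_sell(price=96, qty=9): fills=#1x#2:6@99; bids=[-] asks=[#2:3@96]
After op 3 [order #3] limit_buy(price=103, qty=9): fills=#3x#2:3@96; bids=[#3:6@103] asks=[-]
After op 4 [order #4] limit_sell(price=105, qty=4): fills=none; bids=[#3:6@103] asks=[#4:4@105]
After op 5 [order #5] limit_sell(price=95, qty=9): fills=#3x#5:6@103; bids=[-] asks=[#5:3@95 #4:4@105]
After op 6 [order #6] limit_sell(price=97, qty=7): fills=none; bids=[-] asks=[#5:3@95 #6:7@97 #4:4@105]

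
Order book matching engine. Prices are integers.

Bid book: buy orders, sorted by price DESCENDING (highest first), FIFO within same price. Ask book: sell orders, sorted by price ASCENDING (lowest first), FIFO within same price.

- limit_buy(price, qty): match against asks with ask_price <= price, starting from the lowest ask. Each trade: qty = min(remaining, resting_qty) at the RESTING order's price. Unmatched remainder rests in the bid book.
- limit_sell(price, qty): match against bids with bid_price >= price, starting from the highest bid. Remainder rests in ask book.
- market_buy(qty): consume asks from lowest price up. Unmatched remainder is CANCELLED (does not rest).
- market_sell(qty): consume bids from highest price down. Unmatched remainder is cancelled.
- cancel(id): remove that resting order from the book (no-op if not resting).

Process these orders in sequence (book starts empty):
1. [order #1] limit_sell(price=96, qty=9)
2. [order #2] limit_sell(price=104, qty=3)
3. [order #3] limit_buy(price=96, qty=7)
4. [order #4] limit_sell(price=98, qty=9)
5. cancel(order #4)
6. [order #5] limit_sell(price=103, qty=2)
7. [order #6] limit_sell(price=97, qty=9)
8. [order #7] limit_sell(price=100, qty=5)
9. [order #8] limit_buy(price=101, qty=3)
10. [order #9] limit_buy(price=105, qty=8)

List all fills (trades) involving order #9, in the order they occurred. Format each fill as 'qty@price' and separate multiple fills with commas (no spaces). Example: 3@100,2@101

Answer: 8@97

Derivation:
After op 1 [order #1] limit_sell(price=96, qty=9): fills=none; bids=[-] asks=[#1:9@96]
After op 2 [order #2] limit_sell(price=104, qty=3): fills=none; bids=[-] asks=[#1:9@96 #2:3@104]
After op 3 [order #3] limit_buy(price=96, qty=7): fills=#3x#1:7@96; bids=[-] asks=[#1:2@96 #2:3@104]
After op 4 [order #4] limit_sell(price=98, qty=9): fills=none; bids=[-] asks=[#1:2@96 #4:9@98 #2:3@104]
After op 5 cancel(order #4): fills=none; bids=[-] asks=[#1:2@96 #2:3@104]
After op 6 [order #5] limit_sell(price=103, qty=2): fills=none; bids=[-] asks=[#1:2@96 #5:2@103 #2:3@104]
After op 7 [order #6] limit_sell(price=97, qty=9): fills=none; bids=[-] asks=[#1:2@96 #6:9@97 #5:2@103 #2:3@104]
After op 8 [order #7] limit_sell(price=100, qty=5): fills=none; bids=[-] asks=[#1:2@96 #6:9@97 #7:5@100 #5:2@103 #2:3@104]
After op 9 [order #8] limit_buy(price=101, qty=3): fills=#8x#1:2@96 #8x#6:1@97; bids=[-] asks=[#6:8@97 #7:5@100 #5:2@103 #2:3@104]
After op 10 [order #9] limit_buy(price=105, qty=8): fills=#9x#6:8@97; bids=[-] asks=[#7:5@100 #5:2@103 #2:3@104]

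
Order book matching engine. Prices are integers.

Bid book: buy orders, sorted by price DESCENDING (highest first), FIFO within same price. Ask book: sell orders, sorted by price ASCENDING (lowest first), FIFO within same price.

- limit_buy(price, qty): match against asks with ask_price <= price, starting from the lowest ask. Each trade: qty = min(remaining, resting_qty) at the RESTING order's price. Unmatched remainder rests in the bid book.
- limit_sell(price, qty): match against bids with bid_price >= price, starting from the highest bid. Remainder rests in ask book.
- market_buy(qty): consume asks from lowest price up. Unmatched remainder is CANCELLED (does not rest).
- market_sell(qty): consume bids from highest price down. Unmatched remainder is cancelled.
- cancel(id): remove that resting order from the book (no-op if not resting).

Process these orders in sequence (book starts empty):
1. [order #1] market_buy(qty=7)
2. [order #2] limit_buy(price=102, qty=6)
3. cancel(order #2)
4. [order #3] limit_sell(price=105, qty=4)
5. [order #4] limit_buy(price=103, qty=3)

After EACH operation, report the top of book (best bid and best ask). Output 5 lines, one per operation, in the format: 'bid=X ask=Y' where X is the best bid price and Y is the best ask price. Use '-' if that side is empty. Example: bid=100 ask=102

After op 1 [order #1] market_buy(qty=7): fills=none; bids=[-] asks=[-]
After op 2 [order #2] limit_buy(price=102, qty=6): fills=none; bids=[#2:6@102] asks=[-]
After op 3 cancel(order #2): fills=none; bids=[-] asks=[-]
After op 4 [order #3] limit_sell(price=105, qty=4): fills=none; bids=[-] asks=[#3:4@105]
After op 5 [order #4] limit_buy(price=103, qty=3): fills=none; bids=[#4:3@103] asks=[#3:4@105]

Answer: bid=- ask=-
bid=102 ask=-
bid=- ask=-
bid=- ask=105
bid=103 ask=105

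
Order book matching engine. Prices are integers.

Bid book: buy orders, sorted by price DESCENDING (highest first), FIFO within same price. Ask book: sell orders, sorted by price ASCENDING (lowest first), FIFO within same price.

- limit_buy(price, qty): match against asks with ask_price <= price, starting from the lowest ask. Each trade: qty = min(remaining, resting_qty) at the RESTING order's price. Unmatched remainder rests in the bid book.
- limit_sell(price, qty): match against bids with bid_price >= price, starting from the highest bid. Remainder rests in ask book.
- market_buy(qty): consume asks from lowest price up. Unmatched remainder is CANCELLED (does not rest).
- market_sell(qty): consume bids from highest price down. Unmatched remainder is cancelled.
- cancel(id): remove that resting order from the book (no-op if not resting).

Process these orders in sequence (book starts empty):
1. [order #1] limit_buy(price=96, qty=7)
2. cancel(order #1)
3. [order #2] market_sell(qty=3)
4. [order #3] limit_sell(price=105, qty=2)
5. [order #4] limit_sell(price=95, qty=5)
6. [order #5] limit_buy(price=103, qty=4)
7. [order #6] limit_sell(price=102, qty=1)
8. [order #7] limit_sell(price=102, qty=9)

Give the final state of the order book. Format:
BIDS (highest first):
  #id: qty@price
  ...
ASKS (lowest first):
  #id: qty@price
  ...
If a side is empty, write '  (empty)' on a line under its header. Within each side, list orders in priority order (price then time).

Answer: BIDS (highest first):
  (empty)
ASKS (lowest first):
  #4: 1@95
  #6: 1@102
  #7: 9@102
  #3: 2@105

Derivation:
After op 1 [order #1] limit_buy(price=96, qty=7): fills=none; bids=[#1:7@96] asks=[-]
After op 2 cancel(order #1): fills=none; bids=[-] asks=[-]
After op 3 [order #2] market_sell(qty=3): fills=none; bids=[-] asks=[-]
After op 4 [order #3] limit_sell(price=105, qty=2): fills=none; bids=[-] asks=[#3:2@105]
After op 5 [order #4] limit_sell(price=95, qty=5): fills=none; bids=[-] asks=[#4:5@95 #3:2@105]
After op 6 [order #5] limit_buy(price=103, qty=4): fills=#5x#4:4@95; bids=[-] asks=[#4:1@95 #3:2@105]
After op 7 [order #6] limit_sell(price=102, qty=1): fills=none; bids=[-] asks=[#4:1@95 #6:1@102 #3:2@105]
After op 8 [order #7] limit_sell(price=102, qty=9): fills=none; bids=[-] asks=[#4:1@95 #6:1@102 #7:9@102 #3:2@105]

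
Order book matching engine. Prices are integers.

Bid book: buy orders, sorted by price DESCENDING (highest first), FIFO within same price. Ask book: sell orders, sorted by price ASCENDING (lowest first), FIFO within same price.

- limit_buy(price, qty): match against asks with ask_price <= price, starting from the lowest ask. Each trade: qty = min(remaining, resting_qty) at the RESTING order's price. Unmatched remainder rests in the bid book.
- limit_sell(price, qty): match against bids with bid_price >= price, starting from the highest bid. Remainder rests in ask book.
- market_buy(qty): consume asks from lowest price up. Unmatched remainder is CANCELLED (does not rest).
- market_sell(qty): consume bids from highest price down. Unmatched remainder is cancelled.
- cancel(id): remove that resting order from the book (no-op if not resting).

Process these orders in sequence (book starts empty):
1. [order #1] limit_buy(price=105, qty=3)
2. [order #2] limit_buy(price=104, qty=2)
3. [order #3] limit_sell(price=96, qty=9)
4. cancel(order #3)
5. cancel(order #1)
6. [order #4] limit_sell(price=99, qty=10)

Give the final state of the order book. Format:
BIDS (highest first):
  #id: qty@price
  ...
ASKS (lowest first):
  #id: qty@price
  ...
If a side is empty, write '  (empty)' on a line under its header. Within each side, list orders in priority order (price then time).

Answer: BIDS (highest first):
  (empty)
ASKS (lowest first):
  #4: 10@99

Derivation:
After op 1 [order #1] limit_buy(price=105, qty=3): fills=none; bids=[#1:3@105] asks=[-]
After op 2 [order #2] limit_buy(price=104, qty=2): fills=none; bids=[#1:3@105 #2:2@104] asks=[-]
After op 3 [order #3] limit_sell(price=96, qty=9): fills=#1x#3:3@105 #2x#3:2@104; bids=[-] asks=[#3:4@96]
After op 4 cancel(order #3): fills=none; bids=[-] asks=[-]
After op 5 cancel(order #1): fills=none; bids=[-] asks=[-]
After op 6 [order #4] limit_sell(price=99, qty=10): fills=none; bids=[-] asks=[#4:10@99]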